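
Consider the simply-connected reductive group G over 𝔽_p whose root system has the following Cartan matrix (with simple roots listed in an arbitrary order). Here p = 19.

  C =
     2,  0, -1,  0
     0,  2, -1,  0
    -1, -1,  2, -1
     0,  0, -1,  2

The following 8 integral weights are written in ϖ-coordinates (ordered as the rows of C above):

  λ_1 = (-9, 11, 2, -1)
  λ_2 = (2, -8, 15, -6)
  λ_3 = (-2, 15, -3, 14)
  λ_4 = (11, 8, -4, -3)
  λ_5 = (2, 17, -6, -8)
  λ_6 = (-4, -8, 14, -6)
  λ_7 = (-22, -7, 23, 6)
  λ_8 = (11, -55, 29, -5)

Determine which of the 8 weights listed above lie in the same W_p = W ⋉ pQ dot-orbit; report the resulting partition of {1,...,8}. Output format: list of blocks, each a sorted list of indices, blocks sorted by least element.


D_4 Cartan matrix, 4 simple roots permuted; ρ=(1,1,1,1).

Folding the 8 weights λ_j+ρ into Ā_19 (reps in the given 4-coord order):

    λ_1 → (3, 7, 0, 5)
    λ_2 → (3, 7, 0, 5)
    λ_3 → (7, 4, 2, 3)
    λ_4 → (7, 4, 2, 3)
    λ_5 → (7, 4, 2, 3)
    λ_6 → (3, 7, 0, 5)
    λ_7 → (7, 4, 2, 3)
    λ_8 → (3, 7, 0, 5)

Partition of {1..8} into 2 W_19-dot-orbits:

[[1, 2, 6, 8], [3, 4, 5, 7]]


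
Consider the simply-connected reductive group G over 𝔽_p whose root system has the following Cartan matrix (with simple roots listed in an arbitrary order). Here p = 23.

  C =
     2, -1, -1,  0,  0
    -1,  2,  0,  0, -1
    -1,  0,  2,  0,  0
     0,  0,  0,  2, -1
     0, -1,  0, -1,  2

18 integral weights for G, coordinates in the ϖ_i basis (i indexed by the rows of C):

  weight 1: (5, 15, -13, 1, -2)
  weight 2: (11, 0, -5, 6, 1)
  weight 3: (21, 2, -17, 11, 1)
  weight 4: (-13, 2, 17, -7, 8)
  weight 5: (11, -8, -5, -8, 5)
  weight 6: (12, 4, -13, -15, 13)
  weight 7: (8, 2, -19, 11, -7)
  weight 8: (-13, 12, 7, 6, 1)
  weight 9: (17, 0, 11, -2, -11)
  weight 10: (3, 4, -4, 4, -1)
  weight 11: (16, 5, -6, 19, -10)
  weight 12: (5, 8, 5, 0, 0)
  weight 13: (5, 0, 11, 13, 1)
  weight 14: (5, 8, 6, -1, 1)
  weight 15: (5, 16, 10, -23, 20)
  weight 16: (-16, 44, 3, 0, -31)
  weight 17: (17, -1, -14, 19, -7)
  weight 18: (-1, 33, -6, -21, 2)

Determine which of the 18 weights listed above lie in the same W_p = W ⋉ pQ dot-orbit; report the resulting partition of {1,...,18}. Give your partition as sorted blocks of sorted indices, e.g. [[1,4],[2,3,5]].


Root system A_5: the 5×5 matrix C matches after relabeling.

Alcove-folded reps (p=23, 18 weights, presented ϖ-order):

  λ_1+ρ ↦ (6, 9, 6, 1, 1)
  λ_2+ρ ↦ (8, 1, 4, 7, 2)
  λ_3+ρ ↦ (6, 1, 0, 2, 2)
  λ_4+ρ ↦ (3, 3, 6, 0, 6)
  λ_5+ρ ↦ (0, 1, 4, 1, 6)
  λ_6+ρ ↦ (1, 5, 3, 5, 0)
  λ_7+ρ ↦ (3, 3, 6, 0, 6)
  λ_8+ρ ↦ (8, 1, 4, 7, 2)
  λ_9+ρ ↦ (8, 1, 4, 7, 2)
  λ_10+ρ ↦ (1, 5, 3, 5, 0)
  λ_11+ρ ↦ (3, 3, 6, 0, 6)
  λ_12+ρ ↦ (6, 9, 6, 1, 1)
  λ_13+ρ ↦ (6, 1, 0, 2, 2)
  λ_14+ρ ↦ (6, 9, 6, 1, 1)
  λ_15+ρ ↦ (6, 9, 6, 1, 1)
  λ_16+ρ ↦ (0, 1, 4, 1, 6)
  λ_17+ρ ↦ (1, 5, 3, 5, 0)
  λ_18+ρ ↦ (3, 3, 6, 0, 6)

Partition of {1..18} into 6 W_23-dot-orbits:

[[1, 12, 14, 15], [2, 8, 9], [3, 13], [4, 7, 11, 18], [5, 16], [6, 10, 17]]


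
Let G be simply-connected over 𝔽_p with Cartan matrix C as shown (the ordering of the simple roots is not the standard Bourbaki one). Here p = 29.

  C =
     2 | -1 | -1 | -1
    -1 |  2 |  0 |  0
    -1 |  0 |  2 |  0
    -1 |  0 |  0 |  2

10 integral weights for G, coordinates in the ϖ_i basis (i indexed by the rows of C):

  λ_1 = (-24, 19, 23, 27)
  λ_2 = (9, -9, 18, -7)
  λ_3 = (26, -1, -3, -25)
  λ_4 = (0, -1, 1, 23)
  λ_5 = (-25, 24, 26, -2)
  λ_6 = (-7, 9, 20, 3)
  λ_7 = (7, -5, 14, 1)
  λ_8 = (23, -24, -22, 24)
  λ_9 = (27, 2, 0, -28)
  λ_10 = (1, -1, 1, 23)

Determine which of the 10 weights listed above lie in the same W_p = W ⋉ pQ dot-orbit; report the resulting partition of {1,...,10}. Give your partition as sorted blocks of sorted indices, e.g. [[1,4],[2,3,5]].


Type D_4, rank 4, |W|=192; reorder rows/cols to standard.

λ_j+ρ reflected into Ā_29 (⟨·,θ^∨⟩≤29); 4-tuples as given:

  λ_1 → (0, 3, 1, 5) · λ_2 → (4, 4, 15, 2) · λ_3 → (1, 0, 2, 24) · λ_4 → (1, 0, 2, 24) · λ_5 → (1, 0, 2, 24) · λ_6 → (4, 4, 15, 2) · λ_7 → (4, 4, 15, 2) · λ_8 → (0, 3, 1, 5) · λ_9 → (1, 0, 2, 24) · λ_10 → (1, 0, 2, 24)

Grouping the 10 weights by Ā_29-representative: 3 linkage classes.

[[1, 8], [2, 6, 7], [3, 4, 5, 9, 10]]


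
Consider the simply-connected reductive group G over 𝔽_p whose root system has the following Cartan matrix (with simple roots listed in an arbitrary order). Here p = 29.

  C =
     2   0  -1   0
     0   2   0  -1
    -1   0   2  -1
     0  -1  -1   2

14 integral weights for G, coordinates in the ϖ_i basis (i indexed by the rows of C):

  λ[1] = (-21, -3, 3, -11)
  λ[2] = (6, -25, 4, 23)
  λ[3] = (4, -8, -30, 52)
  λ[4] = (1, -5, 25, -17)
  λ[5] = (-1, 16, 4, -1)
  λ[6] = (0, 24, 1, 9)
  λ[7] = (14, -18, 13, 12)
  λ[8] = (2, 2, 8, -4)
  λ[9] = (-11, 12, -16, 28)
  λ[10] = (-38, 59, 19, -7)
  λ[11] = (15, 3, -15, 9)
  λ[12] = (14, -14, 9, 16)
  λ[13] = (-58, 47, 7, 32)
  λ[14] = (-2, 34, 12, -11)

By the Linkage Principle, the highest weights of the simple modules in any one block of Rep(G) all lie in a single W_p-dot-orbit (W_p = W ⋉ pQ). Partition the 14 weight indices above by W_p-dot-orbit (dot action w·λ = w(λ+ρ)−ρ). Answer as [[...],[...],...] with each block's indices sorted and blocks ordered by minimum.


C ↔ A_4 under row/col permutation; |W(A_4)| = 120.

Each λ_j+ρ reduced to Ā_29; 4-tuples below use C's row order:

  λ_1 → (2, 16, 6, 4) · λ_2 → (0, 17, 5, 0) · λ_3 → (0, 17, 5, 0) · λ_4 → (2, 16, 6, 4) · λ_5 → (0, 17, 5, 0) · λ_6 → (2, 16, 6, 4) · λ_7 → (2, 0, 10, 4) · λ_8 → (3, 0, 6, 3) · λ_9 → (2, 0, 10, 4) · λ_10 → (4, 6, 9, 8) · λ_11 → (2, 0, 10, 4) · λ_12 → (2, 0, 10, 4) · λ_13 → (2, 16, 6, 4) · λ_14 → (2, 16, 6, 4)

Linkage partition of the 14 weights (5 classes, p=29):

[[1, 4, 6, 13, 14], [2, 3, 5], [7, 9, 11, 12], [8], [10]]


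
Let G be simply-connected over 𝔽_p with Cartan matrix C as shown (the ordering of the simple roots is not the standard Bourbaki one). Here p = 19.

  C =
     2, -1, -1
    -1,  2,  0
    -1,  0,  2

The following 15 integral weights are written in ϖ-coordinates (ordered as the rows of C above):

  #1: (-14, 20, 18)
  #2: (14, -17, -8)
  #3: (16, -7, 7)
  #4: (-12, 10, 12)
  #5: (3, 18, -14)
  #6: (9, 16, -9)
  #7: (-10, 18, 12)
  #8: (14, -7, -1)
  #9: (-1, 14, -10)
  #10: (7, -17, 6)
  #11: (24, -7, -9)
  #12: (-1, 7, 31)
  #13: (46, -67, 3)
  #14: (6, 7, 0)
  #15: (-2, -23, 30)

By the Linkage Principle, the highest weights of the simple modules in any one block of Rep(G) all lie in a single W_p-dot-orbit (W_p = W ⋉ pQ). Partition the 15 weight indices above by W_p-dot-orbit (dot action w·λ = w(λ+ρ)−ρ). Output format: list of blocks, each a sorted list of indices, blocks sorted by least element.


Root system A_3: the 3×3 matrix C matches after relabeling.

Folding the 15 weights λ_j+ρ into Ā_19 (reps in the given 3-coord order):

    λ_1 → (11, 0, 2)
    λ_2 → (7, 8, 1)
    λ_3 → (11, 0, 2)
    λ_4 → (11, 0, 2)
    λ_5 → (9, 6, 0)
    λ_6 → (2, 9, 0)
    λ_7 → (9, 6, 0)
    λ_8 → (9, 6, 0)
    λ_9 → (9, 6, 0)
    λ_10 → (7, 8, 1)
    λ_11 → (11, 0, 2)
    λ_12 → (11, 0, 2)
    λ_13 → (9, 6, 0)
    λ_14 → (7, 8, 1)
    λ_15 → (7, 8, 1)

4 distinct reps among the 15 weights ⇒ 4 W_19-linkage classes:

[[1, 3, 4, 11, 12], [2, 10, 14, 15], [5, 7, 8, 9, 13], [6]]


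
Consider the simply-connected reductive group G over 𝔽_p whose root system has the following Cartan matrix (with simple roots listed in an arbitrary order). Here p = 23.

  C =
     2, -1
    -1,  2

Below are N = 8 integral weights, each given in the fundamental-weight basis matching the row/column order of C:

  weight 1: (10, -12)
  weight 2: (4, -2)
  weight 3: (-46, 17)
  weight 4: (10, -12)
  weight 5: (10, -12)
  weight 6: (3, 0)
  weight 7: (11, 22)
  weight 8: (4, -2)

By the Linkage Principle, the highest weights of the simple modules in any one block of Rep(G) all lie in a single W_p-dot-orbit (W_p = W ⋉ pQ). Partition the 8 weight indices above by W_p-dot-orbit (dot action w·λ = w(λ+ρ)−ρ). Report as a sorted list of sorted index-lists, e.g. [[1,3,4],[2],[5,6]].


Cartan matrix: type A_2 (|W|=6); un-permuting the 2 rows.

Folding the 8 weights λ_j+ρ into Ā_23 (reps in the given 2-coord order):

  λ_1+ρ ↦ (0, 11) · λ_2+ρ ↦ (4, 1) · λ_3+ρ ↦ (4, 1) · λ_4+ρ ↦ (0, 11) · λ_5+ρ ↦ (0, 11) · λ_6+ρ ↦ (4, 1) · λ_7+ρ ↦ (0, 11) · λ_8+ρ ↦ (4, 1)

The 8 indices split into 2 linkage classes (same alcove rep ⇔ same W_23-dot-orbit):

[[1, 4, 5, 7], [2, 3, 6, 8]]


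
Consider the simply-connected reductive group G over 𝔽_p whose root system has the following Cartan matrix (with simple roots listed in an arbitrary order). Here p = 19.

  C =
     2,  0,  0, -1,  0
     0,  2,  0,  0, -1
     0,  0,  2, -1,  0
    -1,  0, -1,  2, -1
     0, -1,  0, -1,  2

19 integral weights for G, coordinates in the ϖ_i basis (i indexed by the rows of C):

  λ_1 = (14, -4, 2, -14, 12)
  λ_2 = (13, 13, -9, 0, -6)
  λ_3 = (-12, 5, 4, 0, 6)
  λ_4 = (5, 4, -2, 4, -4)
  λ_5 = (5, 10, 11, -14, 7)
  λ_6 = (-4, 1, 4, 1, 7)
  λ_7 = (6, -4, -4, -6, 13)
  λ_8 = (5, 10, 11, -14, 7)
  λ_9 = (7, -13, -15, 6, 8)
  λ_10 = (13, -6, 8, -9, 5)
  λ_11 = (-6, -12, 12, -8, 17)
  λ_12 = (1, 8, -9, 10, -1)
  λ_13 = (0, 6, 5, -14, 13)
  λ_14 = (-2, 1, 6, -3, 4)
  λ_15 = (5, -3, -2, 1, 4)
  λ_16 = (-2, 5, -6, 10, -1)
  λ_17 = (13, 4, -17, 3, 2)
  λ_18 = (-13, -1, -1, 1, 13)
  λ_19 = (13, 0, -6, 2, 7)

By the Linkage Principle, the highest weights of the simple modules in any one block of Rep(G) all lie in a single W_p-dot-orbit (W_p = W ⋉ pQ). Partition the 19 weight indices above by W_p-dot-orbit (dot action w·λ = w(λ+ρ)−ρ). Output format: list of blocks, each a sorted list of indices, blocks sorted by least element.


D_5 Cartan matrix, 5 simple roots permuted; ρ=(1,1,1,1,1).

Alcove-folded reps (p=19, 19 weights, presented ϖ-order):

    [1] (2, 0, 10, 0, 3)
    [2] (2, 2, 4, 1, 2)
    [3] (1, 3, 5, 2, 3)
    [4] (6, 2, 1, 1, 3)
    [5] (7, 6, 1, 0, 0)
    [6] (2, 2, 4, 1, 2)
    [7] (1, 3, 5, 2, 3)
    [8] (7, 6, 1, 0, 0)
    [9] (2, 2, 4, 1, 2)
    [10] (6, 2, 1, 1, 3)
    [11] (7, 6, 1, 0, 0)
    [12] (1, 3, 5, 2, 3)
    [13] (6, 2, 1, 1, 3)
    [14] (2, 2, 4, 1, 2)
    [15] (6, 2, 1, 1, 3)
    [16] (1, 3, 5, 2, 3)
    [17] (2, 2, 4, 1, 2)
    [18] (2, 0, 10, 0, 3)
    [19] (6, 2, 1, 1, 3)

Linkage partition of the 19 weights (5 classes, p=19):

[[1, 18], [2, 6, 9, 14, 17], [3, 7, 12, 16], [4, 10, 13, 15, 19], [5, 8, 11]]


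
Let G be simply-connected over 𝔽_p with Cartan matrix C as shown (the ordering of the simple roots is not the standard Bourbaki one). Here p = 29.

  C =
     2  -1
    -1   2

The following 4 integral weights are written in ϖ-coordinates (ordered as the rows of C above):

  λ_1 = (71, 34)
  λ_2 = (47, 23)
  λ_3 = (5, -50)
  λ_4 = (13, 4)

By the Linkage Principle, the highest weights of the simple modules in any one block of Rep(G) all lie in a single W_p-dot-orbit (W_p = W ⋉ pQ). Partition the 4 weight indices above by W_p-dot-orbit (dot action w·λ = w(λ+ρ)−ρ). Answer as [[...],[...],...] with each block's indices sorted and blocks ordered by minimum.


Type A_2, rank 2, |W|=6; reorder rows/cols to standard.

W_29-reps of the 4 weights in Ā_29 (same 2-coord order as C):

  1: (9, 14) · 2: (14, 5) · 3: (9, 14) · 4: (14, 5)

These 4 weights hit 2 W_29-dot-orbits; sizes (2, 2):

[[1, 3], [2, 4]]


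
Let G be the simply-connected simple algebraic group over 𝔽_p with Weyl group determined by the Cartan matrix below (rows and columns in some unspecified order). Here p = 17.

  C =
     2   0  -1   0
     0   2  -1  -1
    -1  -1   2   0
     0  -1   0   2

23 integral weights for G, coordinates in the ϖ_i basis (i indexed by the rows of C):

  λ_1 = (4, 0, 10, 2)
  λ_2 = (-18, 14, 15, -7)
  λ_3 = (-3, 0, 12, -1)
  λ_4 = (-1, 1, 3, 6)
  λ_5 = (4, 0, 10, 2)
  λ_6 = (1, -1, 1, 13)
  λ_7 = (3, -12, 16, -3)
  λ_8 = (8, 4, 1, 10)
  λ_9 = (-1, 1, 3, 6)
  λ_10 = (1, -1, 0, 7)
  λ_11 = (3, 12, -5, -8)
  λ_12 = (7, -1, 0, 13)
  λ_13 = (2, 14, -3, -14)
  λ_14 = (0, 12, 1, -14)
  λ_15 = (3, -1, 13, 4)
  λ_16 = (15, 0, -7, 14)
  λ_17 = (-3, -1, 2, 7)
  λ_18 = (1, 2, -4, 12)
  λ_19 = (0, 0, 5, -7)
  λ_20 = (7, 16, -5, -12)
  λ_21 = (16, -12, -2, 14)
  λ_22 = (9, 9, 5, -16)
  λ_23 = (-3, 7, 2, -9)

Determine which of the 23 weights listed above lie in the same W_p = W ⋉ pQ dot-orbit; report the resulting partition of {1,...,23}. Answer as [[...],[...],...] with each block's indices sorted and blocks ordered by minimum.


C ↔ A_4 under row/col permutation; |W(A_4)| = 120.

Alcove-folded reps (p=17, 23 weights, presented ϖ-order):

  [1] (2, 1, 11, 0) · [2] (2, 0, 1, 8) · [3] (2, 1, 11, 0) · [4] (0, 2, 4, 7) · [5] (2, 1, 11, 0) · [6] (1, 0, 2, 13) · [7] (0, 2, 4, 7) · [8] (1, 5, 1, 1) · [9] (0, 2, 4, 7) · [10] (2, 0, 1, 8) · [11] (0, 2, 4, 7) · [12] (2, 0, 1, 8) · [13] (1, 0, 2, 13) · [14] (1, 0, 2, 13) · [15] (2, 1, 11, 0) · [16] (1, 5, 1, 1) · [17] (2, 0, 1, 8) · [18] (1, 0, 2, 13) · [19] (1, 5, 1, 1) · [20] (0, 2, 4, 7) · [21] (2, 1, 11, 0) · [22] (1, 5, 1, 1) · [23] (2, 0, 1, 8)

Grouping the 23 weights by Ā_17-representative: 5 linkage classes.

[[1, 3, 5, 15, 21], [2, 10, 12, 17, 23], [4, 7, 9, 11, 20], [6, 13, 14, 18], [8, 16, 19, 22]]


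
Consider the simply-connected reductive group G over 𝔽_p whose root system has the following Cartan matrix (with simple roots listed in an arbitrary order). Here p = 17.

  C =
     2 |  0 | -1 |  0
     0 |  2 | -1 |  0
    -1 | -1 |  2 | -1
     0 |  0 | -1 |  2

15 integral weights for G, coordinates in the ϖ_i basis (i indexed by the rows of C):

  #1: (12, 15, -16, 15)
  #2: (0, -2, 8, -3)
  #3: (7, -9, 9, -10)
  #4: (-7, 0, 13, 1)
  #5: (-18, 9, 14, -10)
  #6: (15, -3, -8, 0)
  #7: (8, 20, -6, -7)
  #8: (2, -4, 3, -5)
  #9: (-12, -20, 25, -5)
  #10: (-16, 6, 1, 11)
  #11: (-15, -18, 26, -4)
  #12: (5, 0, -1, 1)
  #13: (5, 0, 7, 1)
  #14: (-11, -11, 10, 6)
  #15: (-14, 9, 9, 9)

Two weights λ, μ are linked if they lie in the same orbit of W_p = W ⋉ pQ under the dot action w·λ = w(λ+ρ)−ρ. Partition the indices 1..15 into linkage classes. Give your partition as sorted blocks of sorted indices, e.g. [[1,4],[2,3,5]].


Cartan matrix: type D_4 (|W|=192); un-permuting the 4 rows.

Ā_17 reps of the 15 weights (D_4, coords as presented):

  λ_1+ρ ↦ (2, 1, 0, 1);  λ_2+ρ ↦ (1, 1, 6, 2);  λ_3+ρ ↦ (1, 1, 6, 2);  λ_4+ρ ↦ (6, 1, 0, 2);  λ_5+ρ ↦ (6, 1, 0, 2);  λ_6+ρ ↦ (1, 1, 6, 2);  λ_7+ρ ↦ (2, 6, 2, 1);  λ_8+ρ ↦ (0, 0, 3, 1);  λ_9+ρ ↦ (2, 6, 2, 1);  λ_10+ρ ↦ (2, 6, 2, 1);  λ_11+ρ ↦ (0, 3, 4, 3);  λ_12+ρ ↦ (6, 1, 0, 2);  λ_13+ρ ↦ (6, 1, 0, 2);  λ_14+ρ ↦ (1, 1, 6, 2);  λ_15+ρ ↦ (0, 3, 4, 3)

Linkage partition of the 15 weights (6 classes, p=17):

[[1], [2, 3, 6, 14], [4, 5, 12, 13], [7, 9, 10], [8], [11, 15]]


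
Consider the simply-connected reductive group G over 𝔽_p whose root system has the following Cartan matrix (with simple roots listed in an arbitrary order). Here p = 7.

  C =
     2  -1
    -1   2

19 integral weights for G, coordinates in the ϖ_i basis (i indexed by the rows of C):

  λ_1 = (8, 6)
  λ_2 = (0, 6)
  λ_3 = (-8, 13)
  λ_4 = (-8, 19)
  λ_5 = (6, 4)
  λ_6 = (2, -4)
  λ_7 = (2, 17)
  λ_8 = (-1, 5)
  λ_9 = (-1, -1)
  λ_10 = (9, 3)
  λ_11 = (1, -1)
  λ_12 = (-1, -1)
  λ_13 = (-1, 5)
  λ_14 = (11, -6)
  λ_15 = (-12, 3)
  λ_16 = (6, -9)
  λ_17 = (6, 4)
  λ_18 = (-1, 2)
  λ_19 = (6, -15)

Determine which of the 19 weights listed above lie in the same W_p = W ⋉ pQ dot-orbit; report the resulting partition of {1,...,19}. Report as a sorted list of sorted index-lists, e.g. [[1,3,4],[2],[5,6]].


Cartan matrix: type A_2 (|W|=6); un-permuting the 2 rows.

Each λ_j+ρ reduced to Ā_7; 2-tuples below use C's row order:

  λ_1+ρ ↦ (2, 0) · λ_2+ρ ↦ (0, 6) · λ_3+ρ ↦ (0, 0) · λ_4+ρ ↦ (0, 6) · λ_5+ρ ↦ (2, 0) · λ_6+ρ ↦ (0, 3) · λ_7+ρ ↦ (0, 3) · λ_8+ρ ↦ (0, 6) · λ_9+ρ ↦ (0, 0) · λ_10+ρ ↦ (0, 3) · λ_11+ρ ↦ (2, 0) · λ_12+ρ ↦ (0, 0) · λ_13+ρ ↦ (0, 6) · λ_14+ρ ↦ (2, 0) · λ_15+ρ ↦ (0, 3) · λ_16+ρ ↦ (0, 6) · λ_17+ρ ↦ (2, 0) · λ_18+ρ ↦ (0, 3) · λ_19+ρ ↦ (0, 0)

Linkage partition of the 19 weights (4 classes, p=7):

[[1, 5, 11, 14, 17], [2, 4, 8, 13, 16], [3, 9, 12, 19], [6, 7, 10, 15, 18]]


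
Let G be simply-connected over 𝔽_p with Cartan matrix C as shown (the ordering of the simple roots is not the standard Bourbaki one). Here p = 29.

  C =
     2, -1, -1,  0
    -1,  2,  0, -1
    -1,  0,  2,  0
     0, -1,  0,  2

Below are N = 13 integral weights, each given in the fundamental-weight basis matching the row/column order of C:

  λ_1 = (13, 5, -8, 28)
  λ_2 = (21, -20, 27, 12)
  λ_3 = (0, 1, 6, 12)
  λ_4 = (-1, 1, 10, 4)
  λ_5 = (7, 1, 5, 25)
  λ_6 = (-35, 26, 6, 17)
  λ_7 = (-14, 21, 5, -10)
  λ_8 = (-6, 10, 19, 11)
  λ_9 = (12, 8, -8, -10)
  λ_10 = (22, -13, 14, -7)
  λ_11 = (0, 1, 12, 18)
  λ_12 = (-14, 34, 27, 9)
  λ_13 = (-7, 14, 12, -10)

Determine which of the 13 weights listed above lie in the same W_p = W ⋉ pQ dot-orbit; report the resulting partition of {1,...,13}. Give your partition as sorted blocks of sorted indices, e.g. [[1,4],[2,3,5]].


C ↔ A_4 under row/col permutation; |W(A_4)| = 120.

Ā_29 reps of the 13 weights (A_4, coords as presented):

  λ_1 → (6, 0, 7, 9)
  λ_2 → (1, 2, 7, 13)
  λ_3 → (1, 2, 7, 13)
  λ_4 → (0, 2, 11, 5)
  λ_5 → (1, 2, 7, 13)
  λ_6 → (0, 2, 11, 5)
  λ_7 → (6, 0, 7, 9)
  λ_8 → (5, 6, 6, 3)
  λ_9 → (6, 0, 7, 9)
  λ_10 → (5, 6, 6, 3)
  λ_11 → (1, 2, 7, 13)
  λ_12 → (1, 2, 7, 13)
  λ_13 → (6, 0, 7, 9)

Linkage partition of the 13 weights (4 classes, p=29):

[[1, 7, 9, 13], [2, 3, 5, 11, 12], [4, 6], [8, 10]]


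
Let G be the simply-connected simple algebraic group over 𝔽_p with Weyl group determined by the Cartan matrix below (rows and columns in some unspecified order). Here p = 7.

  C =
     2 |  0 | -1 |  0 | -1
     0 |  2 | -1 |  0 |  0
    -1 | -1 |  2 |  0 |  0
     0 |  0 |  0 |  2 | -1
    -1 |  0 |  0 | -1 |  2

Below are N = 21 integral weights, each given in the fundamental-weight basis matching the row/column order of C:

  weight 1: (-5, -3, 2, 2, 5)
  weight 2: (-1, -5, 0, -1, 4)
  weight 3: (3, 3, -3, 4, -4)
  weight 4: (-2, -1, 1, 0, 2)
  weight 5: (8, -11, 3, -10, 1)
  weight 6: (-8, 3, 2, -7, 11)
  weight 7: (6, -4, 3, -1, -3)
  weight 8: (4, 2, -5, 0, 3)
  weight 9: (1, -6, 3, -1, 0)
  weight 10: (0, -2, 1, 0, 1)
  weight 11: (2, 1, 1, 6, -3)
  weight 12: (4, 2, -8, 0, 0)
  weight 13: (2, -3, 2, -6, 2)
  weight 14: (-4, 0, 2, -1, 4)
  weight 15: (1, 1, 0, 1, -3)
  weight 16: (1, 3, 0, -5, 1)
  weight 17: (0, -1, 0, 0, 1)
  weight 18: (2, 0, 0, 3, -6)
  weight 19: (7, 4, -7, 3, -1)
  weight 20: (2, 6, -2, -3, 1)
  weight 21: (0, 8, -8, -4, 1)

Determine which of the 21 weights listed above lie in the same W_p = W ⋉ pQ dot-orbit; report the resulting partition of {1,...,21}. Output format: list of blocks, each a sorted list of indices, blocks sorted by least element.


C ↔ A_5 under row/col permutation; |W(A_5)| = 720.

λ_j+ρ reflected into Ā_7 (⟨·,θ^∨⟩≤7); 5-tuples as given:

  λ_1+ρ ↦ (1, 1, 1, 1, 2);  λ_2+ρ ↦ (3, 1, 0, 0, 2);  λ_3+ρ ↦ (1, 1, 1, 1, 2);  λ_4+ρ ↦ (1, 0, 1, 1, 2);  λ_5+ρ ↦ (1, 0, 1, 1, 2);  λ_6+ρ ↦ (1, 4, 1, 0, 1);  λ_7+ρ ↦ (3, 1, 0, 0, 2);  λ_8+ρ ↦ (1, 1, 1, 1, 2);  λ_9+ρ ↦ (1, 4, 1, 0, 1);  λ_10+ρ ↦ (1, 1, 1, 1, 2);  λ_11+ρ ↦ (0, 2, 1, 0, 2);  λ_12+ρ ↦ (1, 4, 1, 0, 1);  λ_13+ρ ↦ (1, 0, 1, 1, 2);  λ_14+ρ ↦ (3, 1, 0, 0, 2);  λ_15+ρ ↦ (0, 2, 1, 0, 2);  λ_16+ρ ↦ (0, 2, 1, 0, 2);  λ_17+ρ ↦ (1, 0, 1, 1, 2);  λ_18+ρ ↦ (1, 0, 1, 1, 2);  λ_19+ρ ↦ (1, 4, 1, 0, 1);  λ_20+ρ ↦ (0, 2, 1, 0, 2);  λ_21+ρ ↦ (1, 0, 0, 2, 2)

Grouping the 21 weights by Ā_7-representative: 6 linkage classes.

[[1, 3, 8, 10], [2, 7, 14], [4, 5, 13, 17, 18], [6, 9, 12, 19], [11, 15, 16, 20], [21]]


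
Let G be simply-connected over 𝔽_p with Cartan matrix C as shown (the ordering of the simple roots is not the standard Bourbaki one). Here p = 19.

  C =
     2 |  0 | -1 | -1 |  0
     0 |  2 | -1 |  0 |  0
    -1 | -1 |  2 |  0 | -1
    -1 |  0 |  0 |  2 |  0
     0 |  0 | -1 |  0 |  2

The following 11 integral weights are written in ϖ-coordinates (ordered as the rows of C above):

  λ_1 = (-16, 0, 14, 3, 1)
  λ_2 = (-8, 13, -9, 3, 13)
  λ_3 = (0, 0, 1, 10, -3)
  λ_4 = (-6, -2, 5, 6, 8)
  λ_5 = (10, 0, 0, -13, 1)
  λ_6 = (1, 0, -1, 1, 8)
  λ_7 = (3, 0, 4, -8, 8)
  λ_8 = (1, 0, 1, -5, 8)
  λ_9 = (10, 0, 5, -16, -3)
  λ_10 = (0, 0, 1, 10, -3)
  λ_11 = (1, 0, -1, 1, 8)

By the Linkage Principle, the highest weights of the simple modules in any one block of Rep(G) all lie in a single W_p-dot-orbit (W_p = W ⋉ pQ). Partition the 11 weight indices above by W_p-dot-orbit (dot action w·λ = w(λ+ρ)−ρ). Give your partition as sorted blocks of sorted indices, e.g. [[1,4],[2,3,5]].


Cartan matrix: type D_5 (|W|=1920); un-permuting the 5 rows.

λ_j+ρ reflected into Ā_19 (⟨·,θ^∨⟩≤19); 5-tuples as given:

    1: (1, 1, 0, 11, 2)
    2: (2, 1, 2, 8, 1)
    3: (1, 1, 0, 11, 2)
    4: (2, 1, 0, 2, 9)
    5: (1, 1, 0, 11, 2)
    6: (2, 1, 0, 2, 9)
    7: (2, 1, 0, 2, 9)
    8: (2, 1, 0, 2, 9)
    9: (1, 1, 0, 11, 2)
    10: (1, 1, 0, 11, 2)
    11: (2, 1, 0, 2, 9)

Partition of {1..11} into 3 W_19-dot-orbits:

[[1, 3, 5, 9, 10], [2], [4, 6, 7, 8, 11]]


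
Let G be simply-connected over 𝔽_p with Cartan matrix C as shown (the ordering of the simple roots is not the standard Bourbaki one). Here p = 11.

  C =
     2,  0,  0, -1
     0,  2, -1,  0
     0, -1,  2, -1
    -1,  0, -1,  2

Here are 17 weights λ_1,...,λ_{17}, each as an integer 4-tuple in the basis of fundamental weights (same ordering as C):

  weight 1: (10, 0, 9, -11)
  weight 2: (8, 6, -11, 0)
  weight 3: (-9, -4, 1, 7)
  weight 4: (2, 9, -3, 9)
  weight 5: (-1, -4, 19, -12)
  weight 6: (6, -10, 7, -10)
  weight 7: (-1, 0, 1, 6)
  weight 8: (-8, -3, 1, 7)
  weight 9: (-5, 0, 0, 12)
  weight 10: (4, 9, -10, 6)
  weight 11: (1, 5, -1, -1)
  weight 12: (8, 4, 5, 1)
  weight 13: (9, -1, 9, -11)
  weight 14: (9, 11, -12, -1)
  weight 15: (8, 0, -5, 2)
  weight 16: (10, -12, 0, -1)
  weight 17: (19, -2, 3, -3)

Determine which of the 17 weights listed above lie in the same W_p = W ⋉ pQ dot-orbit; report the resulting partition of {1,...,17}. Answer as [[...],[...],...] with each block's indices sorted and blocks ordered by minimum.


Dynkin diagram of C (from the 6 off-diagonal −1 entries): A_4.

Each λ_j+ρ reduced to Ā_11; 4-tuples below use C's row order:

  λ_1 → (0, 0, 0, 10);  λ_2 → (0, 1, 2, 7);  λ_3 → (7, 2, 0, 1);  λ_4 → (7, 2, 0, 1);  λ_5 → (2, 6, 0, 0);  λ_6 → (1, 1, 6, 2);  λ_7 → (0, 1, 2, 7);  λ_8 → (7, 2, 0, 1);  λ_9 → (0, 1, 2, 7);  λ_10 → (1, 1, 6, 2);  λ_11 → (2, 6, 0, 0);  λ_12 → (2, 6, 0, 0);  λ_13 → (0, 0, 0, 10);  λ_14 → (0, 0, 0, 10);  λ_15 → (7, 2, 0, 1);  λ_16 → (0, 0, 0, 10);  λ_17 → (0, 1, 2, 7)

These 17 weights hit 5 W_11-dot-orbits; sizes (4, 4, 4, 3, 2):

[[1, 13, 14, 16], [2, 7, 9, 17], [3, 4, 8, 15], [5, 11, 12], [6, 10]]


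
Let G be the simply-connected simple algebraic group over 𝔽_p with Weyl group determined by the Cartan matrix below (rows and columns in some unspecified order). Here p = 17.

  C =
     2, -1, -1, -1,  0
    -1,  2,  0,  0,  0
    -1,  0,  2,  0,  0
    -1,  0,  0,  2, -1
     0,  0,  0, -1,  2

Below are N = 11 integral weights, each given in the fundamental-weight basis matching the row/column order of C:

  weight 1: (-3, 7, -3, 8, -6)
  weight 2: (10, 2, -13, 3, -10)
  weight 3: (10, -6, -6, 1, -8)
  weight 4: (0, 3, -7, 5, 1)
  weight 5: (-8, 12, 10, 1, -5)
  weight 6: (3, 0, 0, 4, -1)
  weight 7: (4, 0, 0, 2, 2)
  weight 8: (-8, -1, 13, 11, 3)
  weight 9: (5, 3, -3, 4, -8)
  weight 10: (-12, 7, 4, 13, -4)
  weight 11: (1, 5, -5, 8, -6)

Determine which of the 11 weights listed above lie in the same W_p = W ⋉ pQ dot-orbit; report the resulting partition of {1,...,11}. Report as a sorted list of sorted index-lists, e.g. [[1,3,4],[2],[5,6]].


Root system D_5: the 5×5 matrix C matches after relabeling.

Ā_17 reps of the 11 weights (D_5, coords as presented):

  [1] (2, 4, 2, 0, 5)
  [2] (2, 3, 6, 0, 3)
  [3] (4, 1, 1, 1, 2)
  [4] (4, 1, 1, 1, 2)
  [5] (2, 4, 2, 0, 5)
  [6] (4, 1, 1, 2, 0)
  [7] (4, 1, 1, 1, 2)
  [8] (4, 1, 1, 2, 0)
  [9] (2, 4, 2, 0, 5)
  [10] (2, 3, 6, 0, 3)
  [11] (2, 4, 2, 0, 5)

4 distinct reps among the 11 weights ⇒ 4 W_17-linkage classes:

[[1, 5, 9, 11], [2, 10], [3, 4, 7], [6, 8]]


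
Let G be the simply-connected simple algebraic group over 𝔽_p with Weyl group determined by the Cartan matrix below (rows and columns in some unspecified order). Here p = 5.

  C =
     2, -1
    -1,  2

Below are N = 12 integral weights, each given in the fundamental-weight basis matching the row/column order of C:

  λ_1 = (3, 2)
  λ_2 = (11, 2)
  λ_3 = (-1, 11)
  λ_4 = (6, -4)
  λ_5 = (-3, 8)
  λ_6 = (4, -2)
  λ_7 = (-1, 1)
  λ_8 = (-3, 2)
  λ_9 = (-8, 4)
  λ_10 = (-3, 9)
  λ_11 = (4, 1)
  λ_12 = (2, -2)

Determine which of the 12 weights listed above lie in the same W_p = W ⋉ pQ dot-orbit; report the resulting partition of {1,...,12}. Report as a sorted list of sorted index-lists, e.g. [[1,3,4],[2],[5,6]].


Root system A_2: the 2×2 matrix C matches after relabeling.

Alcove-folded reps (p=5, 12 weights, presented ϖ-order):

  [1] (2, 1);  [2] (3, 0);  [3] (3, 0);  [4] (2, 1);  [5] (2, 1);  [6] (4, 1);  [7] (0, 2);  [8] (2, 1);  [9] (3, 0);  [10] (3, 0);  [11] (3, 0);  [12] (2, 1)

Partition of {1..12} into 4 W_5-dot-orbits:

[[1, 4, 5, 8, 12], [2, 3, 9, 10, 11], [6], [7]]


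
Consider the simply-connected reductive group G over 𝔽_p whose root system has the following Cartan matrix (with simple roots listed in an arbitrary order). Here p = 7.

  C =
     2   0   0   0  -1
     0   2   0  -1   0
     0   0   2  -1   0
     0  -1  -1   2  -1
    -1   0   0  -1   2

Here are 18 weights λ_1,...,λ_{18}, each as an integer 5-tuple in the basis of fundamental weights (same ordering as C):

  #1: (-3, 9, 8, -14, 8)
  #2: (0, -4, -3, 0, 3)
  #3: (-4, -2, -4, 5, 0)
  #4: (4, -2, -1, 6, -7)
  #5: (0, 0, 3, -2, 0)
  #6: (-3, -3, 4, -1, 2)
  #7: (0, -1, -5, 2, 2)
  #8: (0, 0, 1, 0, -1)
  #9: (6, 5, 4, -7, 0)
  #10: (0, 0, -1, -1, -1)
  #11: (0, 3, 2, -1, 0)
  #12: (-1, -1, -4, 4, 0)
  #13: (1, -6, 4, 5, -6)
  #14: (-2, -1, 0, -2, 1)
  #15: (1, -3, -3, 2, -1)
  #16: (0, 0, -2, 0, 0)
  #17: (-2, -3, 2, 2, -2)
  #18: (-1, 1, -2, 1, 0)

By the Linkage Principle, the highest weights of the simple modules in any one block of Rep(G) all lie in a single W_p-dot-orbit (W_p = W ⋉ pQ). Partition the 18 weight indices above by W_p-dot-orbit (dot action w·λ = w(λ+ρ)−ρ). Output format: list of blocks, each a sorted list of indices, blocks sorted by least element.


Type D_5, rank 5, |W|=1920; reorder rows/cols to standard.

Alcove-folded reps (p=7, 18 weights, presented ϖ-order):

    λ_1+ρ ↦ (0, 2, 1, 1, 1)
    λ_2+ρ ↦ (1, 1, 2, 1, 0)
    λ_3+ρ ↦ (1, 1, 3, 0, 0)
    λ_4+ρ ↦ (1, 1, 0, 0, 0)
    λ_5+ρ ↦ (1, 0, 3, 1, 0)
    λ_6+ρ ↦ (1, 0, 3, 1, 0)
    λ_7+ρ ↦ (1, 1, 3, 0, 0)
    λ_8+ρ ↦ (1, 1, 2, 1, 0)
    λ_9+ρ ↦ (1, 1, 0, 0, 0)
    λ_10+ρ ↦ (1, 1, 0, 0, 0)
    λ_11+ρ ↦ (0, 2, 1, 1, 1)
    λ_12+ρ ↦ (1, 0, 3, 1, 0)
    λ_13+ρ ↦ (1, 1, 1, 0, 1)
    λ_14+ρ ↦ (1, 1, 0, 0, 0)
    λ_15+ρ ↦ (1, 1, 1, 0, 1)
    λ_16+ρ ↦ (1, 1, 1, 0, 1)
    λ_17+ρ ↦ (1, 1, 2, 1, 0)
    λ_18+ρ ↦ (0, 2, 1, 1, 1)

Grouping the 18 weights by Ā_7-representative: 6 linkage classes.

[[1, 11, 18], [2, 8, 17], [3, 7], [4, 9, 10, 14], [5, 6, 12], [13, 15, 16]]


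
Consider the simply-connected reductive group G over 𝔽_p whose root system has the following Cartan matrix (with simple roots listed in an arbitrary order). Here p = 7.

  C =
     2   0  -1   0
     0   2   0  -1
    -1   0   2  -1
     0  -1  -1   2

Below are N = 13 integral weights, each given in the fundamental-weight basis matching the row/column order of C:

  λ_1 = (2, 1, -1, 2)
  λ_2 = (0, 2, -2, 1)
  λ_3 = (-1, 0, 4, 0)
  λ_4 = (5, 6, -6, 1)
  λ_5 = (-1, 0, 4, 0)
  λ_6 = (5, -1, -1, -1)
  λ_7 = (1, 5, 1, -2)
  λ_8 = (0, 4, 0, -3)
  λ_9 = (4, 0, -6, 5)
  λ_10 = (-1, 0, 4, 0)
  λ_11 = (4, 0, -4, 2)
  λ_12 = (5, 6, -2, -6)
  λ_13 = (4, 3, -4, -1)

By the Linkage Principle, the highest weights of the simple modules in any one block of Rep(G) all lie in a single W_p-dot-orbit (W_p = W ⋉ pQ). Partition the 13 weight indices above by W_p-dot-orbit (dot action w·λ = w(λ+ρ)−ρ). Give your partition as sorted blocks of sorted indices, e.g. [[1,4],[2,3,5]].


Type A_4, rank 4, |W|=120; reorder rows/cols to standard.

λ_j+ρ reflected into Ā_7 (⟨·,θ^∨⟩≤7); 4-tuples as given:

  [1] (2, 1, 0, 3)
  [2] (0, 3, 1, 1)
  [3] (0, 1, 5, 1)
  [4] (2, 1, 0, 3)
  [5] (0, 1, 5, 1)
  [6] (6, 0, 0, 0)
  [7] (0, 3, 1, 1)
  [8] (0, 3, 1, 1)
  [9] (0, 1, 5, 1)
  [10] (0, 1, 5, 1)
  [11] (2, 1, 3, 0)
  [12] (0, 1, 5, 1)
  [13] (2, 1, 0, 3)

Linkage partition of the 13 weights (5 classes, p=7):

[[1, 4, 13], [2, 7, 8], [3, 5, 9, 10, 12], [6], [11]]


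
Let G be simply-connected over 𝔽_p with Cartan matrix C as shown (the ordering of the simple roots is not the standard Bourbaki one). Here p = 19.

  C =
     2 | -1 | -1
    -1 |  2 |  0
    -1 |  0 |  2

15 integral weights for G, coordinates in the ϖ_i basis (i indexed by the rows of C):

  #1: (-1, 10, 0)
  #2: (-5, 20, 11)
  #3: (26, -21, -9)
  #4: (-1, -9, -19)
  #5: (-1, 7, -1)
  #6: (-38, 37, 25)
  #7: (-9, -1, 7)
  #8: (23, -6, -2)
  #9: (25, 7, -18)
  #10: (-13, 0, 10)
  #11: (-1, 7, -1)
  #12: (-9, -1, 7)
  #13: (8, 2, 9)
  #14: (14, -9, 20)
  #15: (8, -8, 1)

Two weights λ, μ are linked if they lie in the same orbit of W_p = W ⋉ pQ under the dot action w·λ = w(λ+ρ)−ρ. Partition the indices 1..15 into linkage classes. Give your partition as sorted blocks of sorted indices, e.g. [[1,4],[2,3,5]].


Cartan matrix: type A_3 (|W|=24); un-permuting the 3 rows.

Each λ_j+ρ reduced to Ā_19; 3-tuples below use C's row order:

    λ_1+ρ ↦ (0, 11, 1)
    λ_2+ρ ↦ (2, 7, 2)
    λ_3+ρ ↦ (0, 11, 1)
    λ_4+ρ ↦ (0, 11, 1)
    λ_5+ρ ↦ (0, 8, 0)
    λ_6+ρ ↦ (0, 11, 1)
    λ_7+ρ ↦ (0, 8, 0)
    λ_8+ρ ↦ (14, 0, 4)
    λ_9+ρ ↦ (2, 7, 2)
    λ_10+ρ ↦ (0, 11, 1)
    λ_11+ρ ↦ (0, 8, 0)
    λ_12+ρ ↦ (0, 8, 0)
    λ_13+ρ ↦ (9, 0, 7)
    λ_14+ρ ↦ (2, 7, 2)
    λ_15+ρ ↦ (2, 7, 2)

Partition of {1..15} into 5 W_19-dot-orbits:

[[1, 3, 4, 6, 10], [2, 9, 14, 15], [5, 7, 11, 12], [8], [13]]


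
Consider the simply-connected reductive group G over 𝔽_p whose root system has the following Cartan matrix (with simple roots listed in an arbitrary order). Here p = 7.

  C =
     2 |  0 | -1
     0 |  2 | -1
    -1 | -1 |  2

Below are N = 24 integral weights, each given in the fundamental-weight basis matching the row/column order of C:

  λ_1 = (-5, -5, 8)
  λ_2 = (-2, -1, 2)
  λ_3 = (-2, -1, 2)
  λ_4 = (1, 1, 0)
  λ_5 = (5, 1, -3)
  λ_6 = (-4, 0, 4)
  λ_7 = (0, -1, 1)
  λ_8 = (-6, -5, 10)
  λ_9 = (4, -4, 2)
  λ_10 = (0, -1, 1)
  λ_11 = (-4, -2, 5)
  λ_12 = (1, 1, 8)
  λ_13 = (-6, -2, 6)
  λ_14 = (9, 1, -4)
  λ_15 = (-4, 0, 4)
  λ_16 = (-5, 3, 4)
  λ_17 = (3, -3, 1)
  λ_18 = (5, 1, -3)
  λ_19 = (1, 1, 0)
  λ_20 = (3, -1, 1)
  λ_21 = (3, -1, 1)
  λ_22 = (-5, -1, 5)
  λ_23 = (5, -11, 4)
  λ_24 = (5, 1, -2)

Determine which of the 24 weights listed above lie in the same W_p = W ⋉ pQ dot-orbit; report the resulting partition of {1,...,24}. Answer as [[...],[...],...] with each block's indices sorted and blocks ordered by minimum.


Cartan matrix: type A_3 (|W|=24); un-permuting the 3 rows.

λ_j+ρ reflected into Ā_7 (⟨·,θ^∨⟩≤7); 3-tuples as given:

    1: (2, 2, 1)
    2: (1, 0, 2)
    3: (1, 0, 2)
    4: (2, 2, 1)
    5: (4, 0, 2)
    6: (3, 1, 2)
    7: (1, 0, 2)
    8: (1, 0, 2)
    9: (4, 2, 0)
    10: (1, 0, 2)
    11: (3, 1, 2)
    12: (2, 2, 1)
    13: (5, 1, 1)
    14: (4, 2, 0)
    15: (3, 1, 2)
    16: (2, 2, 1)
    17: (4, 2, 0)
    18: (4, 0, 2)
    19: (2, 2, 1)
    20: (4, 0, 2)
    21: (4, 0, 2)
    22: (4, 0, 2)
    23: (3, 1, 2)
    24: (5, 1, 1)

These 24 weights hit 6 W_7-dot-orbits; sizes (5, 5, 5, 4, 3, 2):

[[1, 4, 12, 16, 19], [2, 3, 7, 8, 10], [5, 18, 20, 21, 22], [6, 11, 15, 23], [9, 14, 17], [13, 24]]


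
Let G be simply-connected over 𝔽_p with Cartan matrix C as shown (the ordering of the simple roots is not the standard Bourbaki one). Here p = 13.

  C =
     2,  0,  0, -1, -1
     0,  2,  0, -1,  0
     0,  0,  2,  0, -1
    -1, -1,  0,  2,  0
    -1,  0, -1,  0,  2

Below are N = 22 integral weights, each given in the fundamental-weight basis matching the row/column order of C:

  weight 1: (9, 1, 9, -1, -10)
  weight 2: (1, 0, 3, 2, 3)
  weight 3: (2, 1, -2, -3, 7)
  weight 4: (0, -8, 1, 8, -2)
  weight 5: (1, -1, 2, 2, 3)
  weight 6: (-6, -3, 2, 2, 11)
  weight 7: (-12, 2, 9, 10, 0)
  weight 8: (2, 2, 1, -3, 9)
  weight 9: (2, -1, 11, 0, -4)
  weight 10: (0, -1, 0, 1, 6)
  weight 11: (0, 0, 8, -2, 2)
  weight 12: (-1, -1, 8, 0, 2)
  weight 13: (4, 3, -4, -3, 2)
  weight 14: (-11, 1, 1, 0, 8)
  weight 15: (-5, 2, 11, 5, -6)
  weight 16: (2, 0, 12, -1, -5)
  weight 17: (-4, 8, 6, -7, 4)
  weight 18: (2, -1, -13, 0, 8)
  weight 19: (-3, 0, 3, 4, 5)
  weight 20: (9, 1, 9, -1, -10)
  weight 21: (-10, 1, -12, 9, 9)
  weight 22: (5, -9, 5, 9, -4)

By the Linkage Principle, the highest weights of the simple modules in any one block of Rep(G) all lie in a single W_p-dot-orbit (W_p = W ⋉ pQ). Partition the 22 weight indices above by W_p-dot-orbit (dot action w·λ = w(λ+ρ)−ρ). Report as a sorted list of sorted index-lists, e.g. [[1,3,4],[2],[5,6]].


A_5 Cartan matrix, 5 simple roots permuted; ρ=(1,1,1,1,1).

Folding the 22 weights λ_j+ρ into Ā_13 (reps in the given 5-coord order):

  [1] (1, 2, 1, 0, 9)
  [2] (2, 0, 3, 3, 4)
  [3] (1, 0, 1, 2, 7)
  [4] (0, 7, 1, 2, 1)
  [5] (2, 0, 3, 3, 4)
  [6] (1, 0, 1, 2, 7)
  [7] (1, 2, 1, 0, 9)
  [8] (1, 2, 1, 0, 9)
  [9] (0, 0, 9, 1, 3)
  [10] (1, 0, 1, 2, 7)
  [11] (0, 0, 9, 1, 3)
  [12] (0, 0, 9, 1, 3)
  [13] (3, 2, 3, 2, 0)
  [14] (0, 7, 1, 2, 1)
  [15] (2, 0, 3, 3, 4)
  [16] (0, 0, 9, 1, 3)
  [17] (2, 0, 3, 3, 4)
  [18] (0, 0, 9, 1, 3)
  [19] (2, 0, 3, 3, 4)
  [20] (1, 2, 1, 0, 9)
  [21] (1, 2, 1, 0, 9)
  [22] (3, 2, 3, 2, 0)

The 22 indices split into 6 linkage classes (same alcove rep ⇔ same W_13-dot-orbit):

[[1, 7, 8, 20, 21], [2, 5, 15, 17, 19], [3, 6, 10], [4, 14], [9, 11, 12, 16, 18], [13, 22]]


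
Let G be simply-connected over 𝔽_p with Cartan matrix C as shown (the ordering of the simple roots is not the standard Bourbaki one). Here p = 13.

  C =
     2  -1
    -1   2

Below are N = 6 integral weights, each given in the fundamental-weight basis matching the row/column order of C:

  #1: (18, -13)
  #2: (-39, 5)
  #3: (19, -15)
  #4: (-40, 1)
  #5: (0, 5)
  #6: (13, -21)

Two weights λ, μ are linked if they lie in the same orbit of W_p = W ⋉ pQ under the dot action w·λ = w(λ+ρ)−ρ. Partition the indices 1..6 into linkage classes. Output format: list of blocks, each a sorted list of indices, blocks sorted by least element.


Cartan matrix: type A_2 (|W|=6); un-permuting the 2 rows.

Folding the 6 weights λ_j+ρ into Ā_13 (reps in the given 2-coord order):

  [1] (1, 6);  [2] (1, 6);  [3] (1, 6);  [4] (0, 2);  [5] (1, 6);  [6] (1, 6)

Grouping the 6 weights by Ā_13-representative: 2 linkage classes.

[[1, 2, 3, 5, 6], [4]]


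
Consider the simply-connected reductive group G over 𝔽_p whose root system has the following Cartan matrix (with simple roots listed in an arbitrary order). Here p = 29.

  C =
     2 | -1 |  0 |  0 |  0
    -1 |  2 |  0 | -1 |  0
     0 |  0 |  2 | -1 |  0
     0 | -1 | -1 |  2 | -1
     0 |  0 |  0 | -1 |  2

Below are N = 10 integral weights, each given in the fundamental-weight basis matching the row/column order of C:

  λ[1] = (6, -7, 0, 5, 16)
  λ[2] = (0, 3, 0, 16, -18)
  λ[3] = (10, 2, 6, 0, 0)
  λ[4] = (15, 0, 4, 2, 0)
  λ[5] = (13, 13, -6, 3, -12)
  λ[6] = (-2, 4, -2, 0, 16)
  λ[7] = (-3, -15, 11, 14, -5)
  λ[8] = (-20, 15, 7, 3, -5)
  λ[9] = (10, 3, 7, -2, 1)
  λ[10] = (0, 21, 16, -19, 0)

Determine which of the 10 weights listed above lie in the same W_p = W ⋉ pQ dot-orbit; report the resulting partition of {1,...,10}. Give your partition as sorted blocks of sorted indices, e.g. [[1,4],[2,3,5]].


Type D_5, rank 5, |W|=1920; reorder rows/cols to standard.

Alcove-folded reps (p=29, 10 weights, presented ϖ-order):

    1: (1, 4, 1, 0, 17)
    2: (1, 4, 1, 0, 17)
    3: (11, 3, 7, 1, 1)
    4: (16, 0, 5, 3, 1)
    5: (11, 3, 7, 1, 1)
    6: (1, 4, 1, 0, 17)
    7: (11, 3, 7, 1, 1)
    8: (16, 0, 5, 3, 1)
    9: (11, 3, 7, 1, 1)
    10: (1, 4, 1, 0, 17)

The 10 indices split into 3 linkage classes (same alcove rep ⇔ same W_29-dot-orbit):

[[1, 2, 6, 10], [3, 5, 7, 9], [4, 8]]


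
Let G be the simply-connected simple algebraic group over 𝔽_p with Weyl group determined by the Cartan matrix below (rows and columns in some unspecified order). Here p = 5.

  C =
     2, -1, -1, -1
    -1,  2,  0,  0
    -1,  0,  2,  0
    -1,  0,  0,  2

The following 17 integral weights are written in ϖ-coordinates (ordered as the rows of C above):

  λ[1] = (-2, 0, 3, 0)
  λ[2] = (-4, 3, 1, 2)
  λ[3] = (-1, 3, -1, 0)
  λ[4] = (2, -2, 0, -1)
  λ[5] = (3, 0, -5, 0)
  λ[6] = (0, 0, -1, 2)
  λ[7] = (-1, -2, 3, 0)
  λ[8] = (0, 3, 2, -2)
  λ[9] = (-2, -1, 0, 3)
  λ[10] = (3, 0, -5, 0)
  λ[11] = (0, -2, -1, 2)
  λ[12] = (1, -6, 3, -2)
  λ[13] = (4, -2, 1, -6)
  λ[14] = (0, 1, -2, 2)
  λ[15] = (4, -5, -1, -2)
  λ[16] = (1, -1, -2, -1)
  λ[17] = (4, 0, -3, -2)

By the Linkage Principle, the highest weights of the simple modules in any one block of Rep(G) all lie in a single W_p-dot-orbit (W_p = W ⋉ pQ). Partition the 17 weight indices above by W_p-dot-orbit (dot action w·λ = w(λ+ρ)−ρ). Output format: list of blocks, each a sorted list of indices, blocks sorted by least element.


Cartan matrix: type D_4 (|W|=192); un-permuting the 4 rows.

λ_j+ρ reflected into Ā_5 (⟨·,θ^∨⟩≤5); 4-tuples as given:

    1: (1, 0, 3, 0)
    2: (1, 1, 1, 0)
    3: (0, 4, 0, 1)
    4: (1, 1, 1, 0)
    5: (1, 0, 3, 0)
    6: (0, 1, 0, 3)
    7: (1, 0, 3, 0)
    8: (1, 1, 0, 2)
    9: (0, 1, 0, 3)
    10: (1, 0, 3, 0)
    11: (0, 1, 0, 3)
    12: (0, 1, 0, 3)
    13: (0, 1, 0, 3)
    14: (1, 1, 0, 2)
    15: (0, 4, 0, 1)
    16: (1, 0, 1, 0)
    17: (1, 0, 1, 0)

Linkage partition of the 17 weights (6 classes, p=5):

[[1, 5, 7, 10], [2, 4], [3, 15], [6, 9, 11, 12, 13], [8, 14], [16, 17]]


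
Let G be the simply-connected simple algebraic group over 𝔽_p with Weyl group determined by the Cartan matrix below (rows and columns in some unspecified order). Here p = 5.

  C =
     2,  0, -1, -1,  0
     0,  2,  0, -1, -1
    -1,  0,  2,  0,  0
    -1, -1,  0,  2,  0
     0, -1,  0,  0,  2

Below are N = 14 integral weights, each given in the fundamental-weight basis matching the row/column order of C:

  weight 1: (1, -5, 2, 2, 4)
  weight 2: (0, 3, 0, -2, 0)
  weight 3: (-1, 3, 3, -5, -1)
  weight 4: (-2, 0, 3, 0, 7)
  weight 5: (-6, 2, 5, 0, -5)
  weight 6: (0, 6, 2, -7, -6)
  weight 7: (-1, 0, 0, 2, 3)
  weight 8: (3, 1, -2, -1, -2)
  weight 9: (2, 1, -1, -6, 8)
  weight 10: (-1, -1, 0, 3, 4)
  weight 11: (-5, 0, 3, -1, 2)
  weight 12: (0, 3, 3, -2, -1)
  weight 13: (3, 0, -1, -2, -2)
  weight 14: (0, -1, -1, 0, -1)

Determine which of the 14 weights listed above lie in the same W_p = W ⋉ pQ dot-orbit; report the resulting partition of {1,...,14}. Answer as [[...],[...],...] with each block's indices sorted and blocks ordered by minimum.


Root system A_5: the 5×5 matrix C matches after relabeling.

Ā_5 reps of the 14 weights (A_5, coords as presented):

  λ_1 → (0, 0, 1, 1, 3);  λ_2 → (0, 3, 0, 1, 0);  λ_3 → (4, 0, 0, 0, 0);  λ_4 → (0, 0, 1, 1, 3);  λ_5 → (0, 3, 0, 1, 0);  λ_6 → (0, 0, 0, 3, 1);  λ_7 → (3, 1, 0, 0, 0);  λ_8 → (3, 1, 0, 0, 0);  λ_9 → (0, 0, 0, 3, 1);  λ_10 → (4, 0, 0, 0, 0);  λ_11 → (0, 3, 0, 1, 0);  λ_12 → (0, 0, 1, 1, 3);  λ_13 → (3, 1, 0, 0, 0);  λ_14 → (1, 0, 0, 1, 0)

Grouping the 14 weights by Ā_5-representative: 6 linkage classes.

[[1, 4, 12], [2, 5, 11], [3, 10], [6, 9], [7, 8, 13], [14]]
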